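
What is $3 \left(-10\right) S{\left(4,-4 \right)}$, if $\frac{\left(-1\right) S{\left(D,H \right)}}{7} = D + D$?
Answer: $1680$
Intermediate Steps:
$S{\left(D,H \right)} = - 14 D$ ($S{\left(D,H \right)} = - 7 \left(D + D\right) = - 7 \cdot 2 D = - 14 D$)
$3 \left(-10\right) S{\left(4,-4 \right)} = 3 \left(-10\right) \left(\left(-14\right) 4\right) = \left(-30\right) \left(-56\right) = 1680$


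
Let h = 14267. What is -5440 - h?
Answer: -19707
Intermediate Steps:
-5440 - h = -5440 - 1*14267 = -5440 - 14267 = -19707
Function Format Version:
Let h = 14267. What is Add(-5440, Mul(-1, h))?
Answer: -19707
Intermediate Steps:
Add(-5440, Mul(-1, h)) = Add(-5440, Mul(-1, 14267)) = Add(-5440, -14267) = -19707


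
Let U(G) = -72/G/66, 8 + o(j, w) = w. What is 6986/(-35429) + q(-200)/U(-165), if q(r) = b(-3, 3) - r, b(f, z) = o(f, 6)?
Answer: 4252517/142 ≈ 29947.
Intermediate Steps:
o(j, w) = -8 + w
b(f, z) = -2 (b(f, z) = -8 + 6 = -2)
q(r) = -2 - r
U(G) = -12/(11*G) (U(G) = -72/G*(1/66) = -12/(11*G))
6986/(-35429) + q(-200)/U(-165) = 6986/(-35429) + (-2 - 1*(-200))/((-12/11/(-165))) = 6986*(-1/35429) + (-2 + 200)/((-12/11*(-1/165))) = -14/71 + 198/(4/605) = -14/71 + 198*(605/4) = -14/71 + 59895/2 = 4252517/142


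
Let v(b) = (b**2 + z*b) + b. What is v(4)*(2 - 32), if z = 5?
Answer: -1200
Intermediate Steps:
v(b) = b**2 + 6*b (v(b) = (b**2 + 5*b) + b = b**2 + 6*b)
v(4)*(2 - 32) = (4*(6 + 4))*(2 - 32) = (4*10)*(-30) = 40*(-30) = -1200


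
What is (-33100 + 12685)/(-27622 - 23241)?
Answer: 20415/50863 ≈ 0.40137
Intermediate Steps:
(-33100 + 12685)/(-27622 - 23241) = -20415/(-50863) = -20415*(-1/50863) = 20415/50863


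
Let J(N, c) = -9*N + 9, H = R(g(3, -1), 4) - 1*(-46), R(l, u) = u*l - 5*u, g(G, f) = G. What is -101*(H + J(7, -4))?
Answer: 1616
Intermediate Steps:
R(l, u) = -5*u + l*u (R(l, u) = l*u - 5*u = -5*u + l*u)
H = 38 (H = 4*(-5 + 3) - 1*(-46) = 4*(-2) + 46 = -8 + 46 = 38)
J(N, c) = 9 - 9*N
-101*(H + J(7, -4)) = -101*(38 + (9 - 9*7)) = -101*(38 + (9 - 63)) = -101*(38 - 54) = -101*(-16) = 1616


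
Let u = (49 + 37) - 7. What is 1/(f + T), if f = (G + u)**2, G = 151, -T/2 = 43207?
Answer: -1/33514 ≈ -2.9838e-5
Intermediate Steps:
T = -86414 (T = -2*43207 = -86414)
u = 79 (u = 86 - 7 = 79)
f = 52900 (f = (151 + 79)**2 = 230**2 = 52900)
1/(f + T) = 1/(52900 - 86414) = 1/(-33514) = -1/33514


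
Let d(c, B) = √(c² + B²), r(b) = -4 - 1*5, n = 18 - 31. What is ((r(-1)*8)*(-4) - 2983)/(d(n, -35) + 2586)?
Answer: -3484635/3343001 + 2695*√1394/6686002 ≈ -1.0273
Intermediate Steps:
n = -13
r(b) = -9 (r(b) = -4 - 5 = -9)
d(c, B) = √(B² + c²)
((r(-1)*8)*(-4) - 2983)/(d(n, -35) + 2586) = (-9*8*(-4) - 2983)/(√((-35)² + (-13)²) + 2586) = (-72*(-4) - 2983)/(√(1225 + 169) + 2586) = (288 - 2983)/(√1394 + 2586) = -2695/(2586 + √1394)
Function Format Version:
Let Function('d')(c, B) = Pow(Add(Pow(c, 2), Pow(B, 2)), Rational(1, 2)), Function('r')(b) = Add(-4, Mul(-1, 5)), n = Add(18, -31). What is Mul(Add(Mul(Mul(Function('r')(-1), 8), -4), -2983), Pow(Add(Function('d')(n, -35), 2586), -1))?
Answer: Add(Rational(-3484635, 3343001), Mul(Rational(2695, 6686002), Pow(1394, Rational(1, 2)))) ≈ -1.0273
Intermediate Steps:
n = -13
Function('r')(b) = -9 (Function('r')(b) = Add(-4, -5) = -9)
Function('d')(c, B) = Pow(Add(Pow(B, 2), Pow(c, 2)), Rational(1, 2))
Mul(Add(Mul(Mul(Function('r')(-1), 8), -4), -2983), Pow(Add(Function('d')(n, -35), 2586), -1)) = Mul(Add(Mul(Mul(-9, 8), -4), -2983), Pow(Add(Pow(Add(Pow(-35, 2), Pow(-13, 2)), Rational(1, 2)), 2586), -1)) = Mul(Add(Mul(-72, -4), -2983), Pow(Add(Pow(Add(1225, 169), Rational(1, 2)), 2586), -1)) = Mul(Add(288, -2983), Pow(Add(Pow(1394, Rational(1, 2)), 2586), -1)) = Mul(-2695, Pow(Add(2586, Pow(1394, Rational(1, 2))), -1))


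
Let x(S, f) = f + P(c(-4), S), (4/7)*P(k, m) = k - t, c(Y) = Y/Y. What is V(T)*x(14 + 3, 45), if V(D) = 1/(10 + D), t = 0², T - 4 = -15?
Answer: -187/4 ≈ -46.750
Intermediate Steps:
T = -11 (T = 4 - 15 = -11)
t = 0
c(Y) = 1
P(k, m) = 7*k/4 (P(k, m) = 7*(k - 1*0)/4 = 7*(k + 0)/4 = 7*k/4)
x(S, f) = 7/4 + f (x(S, f) = f + (7/4)*1 = f + 7/4 = 7/4 + f)
V(T)*x(14 + 3, 45) = (7/4 + 45)/(10 - 11) = (187/4)/(-1) = -1*187/4 = -187/4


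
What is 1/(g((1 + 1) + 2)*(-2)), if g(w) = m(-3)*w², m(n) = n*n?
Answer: -1/288 ≈ -0.0034722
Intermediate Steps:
m(n) = n²
g(w) = 9*w² (g(w) = (-3)²*w² = 9*w²)
1/(g((1 + 1) + 2)*(-2)) = 1/((9*((1 + 1) + 2)²)*(-2)) = 1/((9*(2 + 2)²)*(-2)) = 1/((9*4²)*(-2)) = 1/((9*16)*(-2)) = 1/(144*(-2)) = 1/(-288) = -1/288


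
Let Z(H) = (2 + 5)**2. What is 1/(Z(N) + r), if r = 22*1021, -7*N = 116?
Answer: 1/22511 ≈ 4.4423e-5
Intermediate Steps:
N = -116/7 (N = -1/7*116 = -116/7 ≈ -16.571)
Z(H) = 49 (Z(H) = 7**2 = 49)
r = 22462
1/(Z(N) + r) = 1/(49 + 22462) = 1/22511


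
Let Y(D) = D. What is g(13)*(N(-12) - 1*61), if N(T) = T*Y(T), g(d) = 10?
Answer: 830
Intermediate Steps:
N(T) = T² (N(T) = T*T = T²)
g(13)*(N(-12) - 1*61) = 10*((-12)² - 1*61) = 10*(144 - 61) = 10*83 = 830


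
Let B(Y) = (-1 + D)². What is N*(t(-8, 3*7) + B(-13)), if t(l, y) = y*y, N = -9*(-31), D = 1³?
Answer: 123039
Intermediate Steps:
D = 1
B(Y) = 0 (B(Y) = (-1 + 1)² = 0² = 0)
N = 279
t(l, y) = y²
N*(t(-8, 3*7) + B(-13)) = 279*((3*7)² + 0) = 279*(21² + 0) = 279*(441 + 0) = 279*441 = 123039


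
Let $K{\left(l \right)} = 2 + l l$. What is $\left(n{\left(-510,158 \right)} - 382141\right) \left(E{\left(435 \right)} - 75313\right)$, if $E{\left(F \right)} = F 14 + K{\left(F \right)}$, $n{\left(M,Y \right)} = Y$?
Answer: $-45839487932$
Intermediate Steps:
$K{\left(l \right)} = 2 + l^{2}$
$E{\left(F \right)} = 2 + F^{2} + 14 F$ ($E{\left(F \right)} = F 14 + \left(2 + F^{2}\right) = 14 F + \left(2 + F^{2}\right) = 2 + F^{2} + 14 F$)
$\left(n{\left(-510,158 \right)} - 382141\right) \left(E{\left(435 \right)} - 75313\right) = \left(158 - 382141\right) \left(\left(2 + 435^{2} + 14 \cdot 435\right) - 75313\right) = - 381983 \left(\left(2 + 189225 + 6090\right) - 75313\right) = - 381983 \left(195317 - 75313\right) = \left(-381983\right) 120004 = -45839487932$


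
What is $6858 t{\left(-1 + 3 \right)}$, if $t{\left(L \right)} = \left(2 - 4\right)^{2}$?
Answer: $27432$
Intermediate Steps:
$t{\left(L \right)} = 4$ ($t{\left(L \right)} = \left(-2\right)^{2} = 4$)
$6858 t{\left(-1 + 3 \right)} = 6858 \cdot 4 = 27432$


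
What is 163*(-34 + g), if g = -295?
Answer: -53627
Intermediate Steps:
163*(-34 + g) = 163*(-34 - 295) = 163*(-329) = -53627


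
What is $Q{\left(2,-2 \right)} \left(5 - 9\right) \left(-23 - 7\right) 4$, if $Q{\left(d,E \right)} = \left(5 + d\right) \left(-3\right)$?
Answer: $-10080$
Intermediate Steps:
$Q{\left(d,E \right)} = -15 - 3 d$
$Q{\left(2,-2 \right)} \left(5 - 9\right) \left(-23 - 7\right) 4 = \left(-15 - 6\right) \left(5 - 9\right) \left(-23 - 7\right) 4 = \left(-15 - 6\right) \left(\left(-4\right) \left(-30\right)\right) 4 = \left(-21\right) 120 \cdot 4 = \left(-2520\right) 4 = -10080$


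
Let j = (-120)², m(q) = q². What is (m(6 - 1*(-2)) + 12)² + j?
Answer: 20176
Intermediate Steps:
j = 14400
(m(6 - 1*(-2)) + 12)² + j = ((6 - 1*(-2))² + 12)² + 14400 = ((6 + 2)² + 12)² + 14400 = (8² + 12)² + 14400 = (64 + 12)² + 14400 = 76² + 14400 = 5776 + 14400 = 20176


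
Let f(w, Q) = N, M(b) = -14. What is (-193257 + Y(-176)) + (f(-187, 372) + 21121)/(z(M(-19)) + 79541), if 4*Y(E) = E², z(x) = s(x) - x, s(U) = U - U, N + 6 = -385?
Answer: -2951693197/15911 ≈ -1.8551e+5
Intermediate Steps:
N = -391 (N = -6 - 385 = -391)
s(U) = 0
f(w, Q) = -391
z(x) = -x (z(x) = 0 - x = -x)
Y(E) = E²/4
(-193257 + Y(-176)) + (f(-187, 372) + 21121)/(z(M(-19)) + 79541) = (-193257 + (¼)*(-176)²) + (-391 + 21121)/(-1*(-14) + 79541) = (-193257 + (¼)*30976) + 20730/(14 + 79541) = (-193257 + 7744) + 20730/79555 = -185513 + 20730*(1/79555) = -185513 + 4146/15911 = -2951693197/15911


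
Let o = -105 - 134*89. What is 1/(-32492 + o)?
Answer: -1/44523 ≈ -2.2460e-5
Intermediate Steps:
o = -12031 (o = -105 - 11926 = -12031)
1/(-32492 + o) = 1/(-32492 - 12031) = 1/(-44523) = -1/44523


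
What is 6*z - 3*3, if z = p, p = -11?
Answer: -75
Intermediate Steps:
z = -11
6*z - 3*3 = 6*(-11) - 3*3 = -66 - 9 = -75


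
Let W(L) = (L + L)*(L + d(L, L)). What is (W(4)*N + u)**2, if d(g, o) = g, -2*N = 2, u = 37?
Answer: 729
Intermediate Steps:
N = -1 (N = -1/2*2 = -1)
W(L) = 4*L**2 (W(L) = (L + L)*(L + L) = (2*L)*(2*L) = 4*L**2)
(W(4)*N + u)**2 = ((4*4**2)*(-1) + 37)**2 = ((4*16)*(-1) + 37)**2 = (64*(-1) + 37)**2 = (-64 + 37)**2 = (-27)**2 = 729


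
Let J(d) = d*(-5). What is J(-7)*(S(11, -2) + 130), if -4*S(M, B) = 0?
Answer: 4550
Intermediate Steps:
J(d) = -5*d
S(M, B) = 0 (S(M, B) = -¼*0 = 0)
J(-7)*(S(11, -2) + 130) = (-5*(-7))*(0 + 130) = 35*130 = 4550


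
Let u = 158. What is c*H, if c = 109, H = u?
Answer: 17222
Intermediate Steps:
H = 158
c*H = 109*158 = 17222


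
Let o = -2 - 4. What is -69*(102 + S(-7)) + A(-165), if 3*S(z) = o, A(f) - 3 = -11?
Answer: -6908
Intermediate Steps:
A(f) = -8 (A(f) = 3 - 11 = -8)
o = -6
S(z) = -2 (S(z) = (⅓)*(-6) = -2)
-69*(102 + S(-7)) + A(-165) = -69*(102 - 2) - 8 = -69*100 - 8 = -6900 - 8 = -6908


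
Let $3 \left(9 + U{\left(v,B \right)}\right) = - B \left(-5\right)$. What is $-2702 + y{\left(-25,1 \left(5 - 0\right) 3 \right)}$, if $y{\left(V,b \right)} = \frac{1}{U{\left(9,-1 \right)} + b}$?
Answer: $- \frac{35123}{13} \approx -2701.8$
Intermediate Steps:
$U{\left(v,B \right)} = -9 + \frac{5 B}{3}$ ($U{\left(v,B \right)} = -9 + \frac{\left(-1\right) B \left(-5\right)}{3} = -9 + \frac{\left(-1\right) \left(- 5 B\right)}{3} = -9 + \frac{5 B}{3}$)
$y{\left(V,b \right)} = \frac{1}{- \frac{32}{3} + b}$ ($y{\left(V,b \right)} = \frac{1}{\left(-9 + \frac{5}{3} \left(-1\right)\right) + b} = \frac{1}{\left(-9 - \frac{5}{3}\right) + b} = \frac{1}{- \frac{32}{3} + b}$)
$-2702 + y{\left(-25,1 \left(5 - 0\right) 3 \right)} = -2702 + \frac{3}{-32 + 3 \cdot 1 \left(5 - 0\right) 3} = -2702 + \frac{3}{-32 + 3 \cdot 1 \left(5 + 0\right) 3} = -2702 + \frac{3}{-32 + 3 \cdot 1 \cdot 5 \cdot 3} = -2702 + \frac{3}{-32 + 3 \cdot 5 \cdot 3} = -2702 + \frac{3}{-32 + 3 \cdot 15} = -2702 + \frac{3}{-32 + 45} = -2702 + \frac{3}{13} = - \frac{35123}{13}$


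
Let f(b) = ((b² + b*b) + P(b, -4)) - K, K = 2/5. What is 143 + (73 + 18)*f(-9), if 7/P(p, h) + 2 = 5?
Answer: 225914/15 ≈ 15061.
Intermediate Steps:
P(p, h) = 7/3 (P(p, h) = 7/(-2 + 5) = 7/3)
K = ⅖ (K = 2*(⅕) = ⅖ ≈ 0.40000)
f(b) = 29/15 + 2*b² (f(b) = ((b² + b*b) + 7/3) - 1*⅖ = ((b² + b²) + 7/3) - ⅖ = (2*b² + 7/3) - ⅖ = (7/3 + 2*b²) - ⅖ = 29/15 + 2*b²)
143 + (73 + 18)*f(-9) = 143 + (73 + 18)*(29/15 + 2*(-9)²) = 143 + 91*(29/15 + 2*81) = 143 + 91*(29/15 + 162) = 143 + 91*(2459/15) = 143 + 223769/15 = 225914/15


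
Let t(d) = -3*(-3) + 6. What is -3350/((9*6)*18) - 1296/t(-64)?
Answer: -218327/2430 ≈ -89.846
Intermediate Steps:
t(d) = 15 (t(d) = 9 + 6 = 15)
-3350/((9*6)*18) - 1296/t(-64) = -3350/((9*6)*18) - 1296/15 = -3350/(54*18) - 1296*1/15 = -3350/972 - 432/5 = -3350*1/972 - 432/5 = -1675/486 - 432/5 = -218327/2430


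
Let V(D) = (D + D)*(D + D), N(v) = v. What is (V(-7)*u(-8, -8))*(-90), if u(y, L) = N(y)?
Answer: 141120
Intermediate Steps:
u(y, L) = y
V(D) = 4*D² (V(D) = (2*D)*(2*D) = 4*D²)
(V(-7)*u(-8, -8))*(-90) = ((4*(-7)²)*(-8))*(-90) = ((4*49)*(-8))*(-90) = (196*(-8))*(-90) = -1568*(-90) = 141120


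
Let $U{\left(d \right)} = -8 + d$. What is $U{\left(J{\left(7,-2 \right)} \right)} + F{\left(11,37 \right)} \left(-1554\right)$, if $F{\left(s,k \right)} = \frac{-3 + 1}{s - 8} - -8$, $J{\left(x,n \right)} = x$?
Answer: $-11397$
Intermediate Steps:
$F{\left(s,k \right)} = 8 - \frac{2}{-8 + s}$ ($F{\left(s,k \right)} = - \frac{2}{s - 8} + 8 = - \frac{2}{-8 + s} + 8 = 8 - \frac{2}{-8 + s}$)
$U{\left(J{\left(7,-2 \right)} \right)} + F{\left(11,37 \right)} \left(-1554\right) = \left(-8 + 7\right) + \frac{2 \left(-33 + 4 \cdot 11\right)}{-8 + 11} \left(-1554\right) = -1 + \frac{2 \left(-33 + 44\right)}{3} \left(-1554\right) = -1 + 2 \cdot \frac{1}{3} \cdot 11 \left(-1554\right) = -1 + \frac{22}{3} \left(-1554\right) = -1 - 11396 = -11397$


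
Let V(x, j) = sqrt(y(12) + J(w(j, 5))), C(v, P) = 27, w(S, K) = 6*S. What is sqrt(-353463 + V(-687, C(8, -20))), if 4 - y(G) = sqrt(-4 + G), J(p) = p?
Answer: sqrt(-353463 + sqrt(2)*sqrt(83 - sqrt(2))) ≈ 594.52*I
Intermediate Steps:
y(G) = 4 - sqrt(-4 + G)
V(x, j) = sqrt(4 - 2*sqrt(2) + 6*j) (V(x, j) = sqrt((4 - sqrt(-4 + 12)) + 6*j) = sqrt((4 - sqrt(8)) + 6*j) = sqrt((4 - 2*sqrt(2)) + 6*j) = sqrt(4 - 2*sqrt(2) + 6*j))
sqrt(-353463 + V(-687, C(8, -20))) = sqrt(-353463 + sqrt(4 - 2*sqrt(2) + 6*27)) = sqrt(-353463 + sqrt(4 - 2*sqrt(2) + 162)) = sqrt(-353463 + sqrt(166 - 2*sqrt(2)))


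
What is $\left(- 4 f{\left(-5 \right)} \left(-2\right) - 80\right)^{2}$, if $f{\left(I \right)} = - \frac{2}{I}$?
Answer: $\frac{147456}{25} \approx 5898.2$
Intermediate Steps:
$\left(- 4 f{\left(-5 \right)} \left(-2\right) - 80\right)^{2} = \left(- 4 \left(- \frac{2}{-5}\right) \left(-2\right) - 80\right)^{2} = \left(- 4 \left(\left(-2\right) \left(- \frac{1}{5}\right)\right) \left(-2\right) - 80\right)^{2} = \left(\left(-4\right) \frac{2}{5} \left(-2\right) - 80\right)^{2} = \left(\left(- \frac{8}{5}\right) \left(-2\right) - 80\right)^{2} = \left(\frac{16}{5} - 80\right)^{2} = \left(- \frac{384}{5}\right)^{2} = \frac{147456}{25}$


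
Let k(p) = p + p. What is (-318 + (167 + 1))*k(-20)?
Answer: 6000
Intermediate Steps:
k(p) = 2*p
(-318 + (167 + 1))*k(-20) = (-318 + (167 + 1))*(2*(-20)) = (-318 + 168)*(-40) = -150*(-40) = 6000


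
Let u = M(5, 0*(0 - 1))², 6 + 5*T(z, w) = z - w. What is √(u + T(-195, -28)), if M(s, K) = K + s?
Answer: 4*I*√15/5 ≈ 3.0984*I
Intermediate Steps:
T(z, w) = -6/5 - w/5 + z/5 (T(z, w) = -6/5 + (z - w)/5 = -6/5 + (-w/5 + z/5) = -6/5 - w/5 + z/5)
u = 25 (u = (0*(0 - 1) + 5)² = (0*(-1) + 5)² = (0 + 5)² = 5² = 25)
√(u + T(-195, -28)) = √(25 + (-6/5 - ⅕*(-28) + (⅕)*(-195))) = √(25 + (-6/5 + 28/5 - 39)) = √(25 - 173/5) = √(-48/5) = 4*I*√15/5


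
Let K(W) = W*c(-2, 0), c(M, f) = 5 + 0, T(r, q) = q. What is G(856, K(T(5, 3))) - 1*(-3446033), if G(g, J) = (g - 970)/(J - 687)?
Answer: 385955715/112 ≈ 3.4460e+6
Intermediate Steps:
c(M, f) = 5
K(W) = 5*W (K(W) = W*5 = 5*W)
G(g, J) = (-970 + g)/(-687 + J)
G(856, K(T(5, 3))) - 1*(-3446033) = (-970 + 856)/(-687 + 5*3) - 1*(-3446033) = -114/(-687 + 15) + 3446033 = -114/(-672) + 3446033 = -1/672*(-114) + 3446033 = 19/112 + 3446033 = 385955715/112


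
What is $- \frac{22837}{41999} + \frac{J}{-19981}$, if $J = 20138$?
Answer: $- \frac{1302081959}{839182019} \approx -1.5516$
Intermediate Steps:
$- \frac{22837}{41999} + \frac{J}{-19981} = - \frac{22837}{41999} + \frac{20138}{-19981} = \left(-22837\right) \frac{1}{41999} + 20138 \left(- \frac{1}{19981}\right) = - \frac{22837}{41999} - \frac{20138}{19981} = - \frac{1302081959}{839182019}$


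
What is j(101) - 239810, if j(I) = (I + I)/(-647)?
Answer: -155157272/647 ≈ -2.3981e+5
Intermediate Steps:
j(I) = -2*I/647 (j(I) = (2*I)*(-1/647) = -2*I/647)
j(101) - 239810 = -2/647*101 - 239810 = -202/647 - 239810 = -155157272/647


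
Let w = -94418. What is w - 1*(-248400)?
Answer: 153982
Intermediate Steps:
w - 1*(-248400) = -94418 - 1*(-248400) = -94418 + 248400 = 153982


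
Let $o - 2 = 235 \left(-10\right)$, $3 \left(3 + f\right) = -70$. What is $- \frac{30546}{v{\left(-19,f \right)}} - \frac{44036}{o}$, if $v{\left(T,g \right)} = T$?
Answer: $\frac{18139673}{11153} \approx 1626.4$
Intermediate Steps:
$f = - \frac{79}{3}$ ($f = -3 + \frac{1}{3} \left(-70\right) = -3 - \frac{70}{3} = - \frac{79}{3} \approx -26.333$)
$o = -2348$ ($o = 2 + 235 \left(-10\right) = 2 - 2350 = -2348$)
$- \frac{30546}{v{\left(-19,f \right)}} - \frac{44036}{o} = - \frac{30546}{-19} - \frac{44036}{-2348} = \left(-30546\right) \left(- \frac{1}{19}\right) - - \frac{11009}{587} = \frac{30546}{19} + \frac{11009}{587} = \frac{18139673}{11153}$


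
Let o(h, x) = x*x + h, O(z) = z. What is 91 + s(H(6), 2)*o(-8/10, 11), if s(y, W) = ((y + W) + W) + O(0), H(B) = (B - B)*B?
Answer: 2859/5 ≈ 571.80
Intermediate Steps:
H(B) = 0 (H(B) = 0*B = 0)
o(h, x) = h + x**2 (o(h, x) = x**2 + h = h + x**2)
s(y, W) = y + 2*W (s(y, W) = ((y + W) + W) + 0 = ((W + y) + W) + 0 = (y + 2*W) + 0 = y + 2*W)
91 + s(H(6), 2)*o(-8/10, 11) = 91 + (0 + 2*2)*(-8/10 + 11**2) = 91 + (0 + 4)*(-8*1/10 + 121) = 91 + 4*(-4/5 + 121) = 91 + 4*(601/5) = 91 + 2404/5 = 2859/5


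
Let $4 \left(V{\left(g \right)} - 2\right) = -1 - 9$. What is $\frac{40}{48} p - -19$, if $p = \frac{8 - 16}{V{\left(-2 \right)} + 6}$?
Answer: $\frac{587}{33} \approx 17.788$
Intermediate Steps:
$V{\left(g \right)} = - \frac{1}{2}$ ($V{\left(g \right)} = 2 + \frac{-1 - 9}{4} = 2 + \frac{1}{4} \left(-10\right) = 2 - \frac{5}{2} = - \frac{1}{2}$)
$p = - \frac{16}{11}$ ($p = \frac{8 - 16}{- \frac{1}{2} + 6} = - \frac{8}{\frac{11}{2}} = \left(-8\right) \frac{2}{11} = - \frac{16}{11} \approx -1.4545$)
$\frac{40}{48} p - -19 = \frac{40}{48} \left(- \frac{16}{11}\right) - -19 = 40 \cdot \frac{1}{48} \left(- \frac{16}{11}\right) + \left(-1 + 20\right) = \frac{5}{6} \left(- \frac{16}{11}\right) + 19 = - \frac{40}{33} + 19 = \frac{587}{33}$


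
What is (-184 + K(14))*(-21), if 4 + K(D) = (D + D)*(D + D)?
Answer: -12516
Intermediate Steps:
K(D) = -4 + 4*D² (K(D) = -4 + (D + D)*(D + D) = -4 + (2*D)*(2*D) = -4 + 4*D²)
(-184 + K(14))*(-21) = (-184 + (-4 + 4*14²))*(-21) = (-184 + (-4 + 4*196))*(-21) = (-184 + (-4 + 784))*(-21) = (-184 + 780)*(-21) = 596*(-21) = -12516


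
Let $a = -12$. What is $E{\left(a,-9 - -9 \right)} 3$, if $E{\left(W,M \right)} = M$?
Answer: $0$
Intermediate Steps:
$E{\left(a,-9 - -9 \right)} 3 = \left(-9 - -9\right) 3 = \left(-9 + 9\right) 3 = 0 \cdot 3 = 0$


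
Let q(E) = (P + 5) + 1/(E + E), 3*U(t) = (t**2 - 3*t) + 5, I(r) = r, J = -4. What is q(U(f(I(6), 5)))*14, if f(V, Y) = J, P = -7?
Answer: -301/11 ≈ -27.364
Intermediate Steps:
f(V, Y) = -4
U(t) = 5/3 - t + t**2/3 (U(t) = ((t**2 - 3*t) + 5)/3 = (5 + t**2 - 3*t)/3 = 5/3 - t + t**2/3)
q(E) = -2 + 1/(2*E) (q(E) = (-7 + 5) + 1/(E + E) = -2 + 1/(2*E))
q(U(f(I(6), 5)))*14 = (-2 + 1/(2*(5/3 - 1*(-4) + (1/3)*(-4)**2)))*14 = (-2 + 1/(2*(5/3 + 4 + (1/3)*16)))*14 = (-2 + 1/(2*(5/3 + 4 + 16/3)))*14 = (-2 + (1/2)/11)*14 = (-2 + (1/2)*(1/11))*14 = (-2 + 1/22)*14 = -43/22*14 = -301/11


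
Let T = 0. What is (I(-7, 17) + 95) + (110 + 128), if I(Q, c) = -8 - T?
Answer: 325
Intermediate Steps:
I(Q, c) = -8 (I(Q, c) = -8 - 1*0 = -8 + 0 = -8)
(I(-7, 17) + 95) + (110 + 128) = (-8 + 95) + (110 + 128) = 87 + 238 = 325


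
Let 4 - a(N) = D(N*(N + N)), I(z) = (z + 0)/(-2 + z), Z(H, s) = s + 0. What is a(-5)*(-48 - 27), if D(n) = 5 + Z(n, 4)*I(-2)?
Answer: 225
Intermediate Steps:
Z(H, s) = s
I(z) = z/(-2 + z)
D(n) = 7 (D(n) = 5 + 4*(-2/(-2 - 2)) = 5 + 4*(-2/(-4)) = 5 + 4*(-2*(-¼)) = 5 + 4*(½) = 5 + 2 = 7)
a(N) = -3 (a(N) = 4 - 1*7 = 4 - 7 = -3)
a(-5)*(-48 - 27) = -3*(-48 - 27) = -3*(-75) = 225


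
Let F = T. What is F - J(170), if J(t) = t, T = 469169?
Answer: 468999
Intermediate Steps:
F = 469169
F - J(170) = 469169 - 1*170 = 469169 - 170 = 468999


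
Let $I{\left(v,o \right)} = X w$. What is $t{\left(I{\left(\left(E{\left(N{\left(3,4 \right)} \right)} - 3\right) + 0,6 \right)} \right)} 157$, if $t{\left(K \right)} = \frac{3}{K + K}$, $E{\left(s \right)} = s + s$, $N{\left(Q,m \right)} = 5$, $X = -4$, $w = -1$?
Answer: $\frac{471}{8} \approx 58.875$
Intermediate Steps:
$E{\left(s \right)} = 2 s$
$I{\left(v,o \right)} = 4$ ($I{\left(v,o \right)} = \left(-4\right) \left(-1\right) = 4$)
$t{\left(K \right)} = \frac{3}{2 K}$
$t{\left(I{\left(\left(E{\left(N{\left(3,4 \right)} \right)} - 3\right) + 0,6 \right)} \right)} 157 = \frac{3}{2 \cdot 4} \cdot 157 = \frac{3}{2} \cdot \frac{1}{4} \cdot 157 = \frac{3}{8} \cdot 157 = \frac{471}{8}$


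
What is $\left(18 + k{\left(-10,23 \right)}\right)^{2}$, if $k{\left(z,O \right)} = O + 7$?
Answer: $2304$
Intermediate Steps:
$k{\left(z,O \right)} = 7 + O$
$\left(18 + k{\left(-10,23 \right)}\right)^{2} = \left(18 + \left(7 + 23\right)\right)^{2} = \left(18 + 30\right)^{2} = 48^{2} = 2304$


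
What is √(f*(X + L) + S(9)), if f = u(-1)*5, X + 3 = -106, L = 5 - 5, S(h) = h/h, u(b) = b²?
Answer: 4*I*√34 ≈ 23.324*I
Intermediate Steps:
S(h) = 1
L = 0
X = -109 (X = -3 - 106 = -109)
f = 5 (f = (-1)²*5 = 1*5 = 5)
√(f*(X + L) + S(9)) = √(5*(-109 + 0) + 1) = √(5*(-109) + 1) = √(-545 + 1) = √(-544) = 4*I*√34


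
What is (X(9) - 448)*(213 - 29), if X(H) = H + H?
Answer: -79120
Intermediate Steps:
X(H) = 2*H
(X(9) - 448)*(213 - 29) = (2*9 - 448)*(213 - 29) = (18 - 448)*184 = -430*184 = -79120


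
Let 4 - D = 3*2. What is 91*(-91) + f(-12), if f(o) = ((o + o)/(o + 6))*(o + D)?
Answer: -8337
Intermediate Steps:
D = -2 (D = 4 - 3*2 = 4 - 1*6 = 4 - 6 = -2)
f(o) = 2*o*(-2 + o)/(6 + o) (f(o) = ((o + o)/(o + 6))*(o - 2) = ((2*o)/(6 + o))*(-2 + o) = (2*o/(6 + o))*(-2 + o) = 2*o*(-2 + o)/(6 + o))
91*(-91) + f(-12) = 91*(-91) + 2*(-12)*(-2 - 12)/(6 - 12) = -8281 + 2*(-12)*(-14)/(-6) = -8281 + 2*(-12)*(-1/6)*(-14) = -8281 - 56 = -8337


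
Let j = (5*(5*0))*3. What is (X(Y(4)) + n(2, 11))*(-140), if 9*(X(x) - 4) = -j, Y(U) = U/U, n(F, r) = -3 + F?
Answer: -420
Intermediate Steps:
Y(U) = 1
j = 0 (j = (5*0)*3 = 0*3 = 0)
X(x) = 4 (X(x) = 4 + (-1*0)/9 = 4 + (⅑)*0 = 4 + 0 = 4)
(X(Y(4)) + n(2, 11))*(-140) = (4 + (-3 + 2))*(-140) = (4 - 1)*(-140) = 3*(-140) = -420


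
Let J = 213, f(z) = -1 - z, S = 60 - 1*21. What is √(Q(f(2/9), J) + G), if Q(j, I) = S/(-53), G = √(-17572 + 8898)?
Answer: √(-2067 + 2809*I*√8674)/53 ≈ 6.7971 + 6.851*I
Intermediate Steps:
S = 39 (S = 60 - 21 = 39)
G = I*√8674 (G = √(-8674) = I*√8674 ≈ 93.134*I)
Q(j, I) = -39/53 (Q(j, I) = 39/(-53) = 39*(-1/53) = -39/53)
√(Q(f(2/9), J) + G) = √(-39/53 + I*√8674)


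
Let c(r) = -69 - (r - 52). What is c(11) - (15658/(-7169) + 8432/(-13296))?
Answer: -150018431/5957439 ≈ -25.182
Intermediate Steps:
c(r) = -17 - r (c(r) = -69 - (-52 + r) = -69 + (52 - r) = -17 - r)
c(11) - (15658/(-7169) + 8432/(-13296)) = (-17 - 1*11) - (15658/(-7169) + 8432/(-13296)) = (-17 - 11) - (15658*(-1/7169) + 8432*(-1/13296)) = -28 - (-15658/7169 - 527/831) = -28 - 1*(-16789861/5957439) = -28 + 16789861/5957439 = -150018431/5957439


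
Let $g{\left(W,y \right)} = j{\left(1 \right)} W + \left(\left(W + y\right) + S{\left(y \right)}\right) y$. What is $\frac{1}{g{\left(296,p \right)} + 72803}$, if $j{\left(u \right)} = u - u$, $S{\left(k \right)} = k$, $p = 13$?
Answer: $\frac{1}{76989} \approx 1.2989 \cdot 10^{-5}$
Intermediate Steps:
$j{\left(u \right)} = 0$
$g{\left(W,y \right)} = y \left(W + 2 y\right)$ ($g{\left(W,y \right)} = 0 W + \left(\left(W + y\right) + y\right) y = 0 + \left(W + 2 y\right) y = 0 + y \left(W + 2 y\right) = y \left(W + 2 y\right)$)
$\frac{1}{g{\left(296,p \right)} + 72803} = \frac{1}{13 \left(296 + 2 \cdot 13\right) + 72803} = \frac{1}{13 \left(296 + 26\right) + 72803} = \frac{1}{13 \cdot 322 + 72803} = \frac{1}{4186 + 72803} = \frac{1}{76989}$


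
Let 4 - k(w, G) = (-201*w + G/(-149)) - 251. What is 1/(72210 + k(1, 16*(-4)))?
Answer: 149/10827170 ≈ 1.3762e-5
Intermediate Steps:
k(w, G) = 255 + 201*w + G/149 (k(w, G) = 4 - ((-201*w + G/(-149)) - 251) = 4 - ((-201*w - G/149) - 251) = 4 - (-251 - 201*w - G/149) = 4 + (251 + 201*w + G/149) = 255 + 201*w + G/149)
1/(72210 + k(1, 16*(-4))) = 1/(72210 + (255 + 201*1 + (16*(-4))/149)) = 1/(72210 + (255 + 201 + (1/149)*(-64))) = 1/(72210 + (255 + 201 - 64/149)) = 1/(72210 + 67880/149) = 1/(10827170/149) = 149/10827170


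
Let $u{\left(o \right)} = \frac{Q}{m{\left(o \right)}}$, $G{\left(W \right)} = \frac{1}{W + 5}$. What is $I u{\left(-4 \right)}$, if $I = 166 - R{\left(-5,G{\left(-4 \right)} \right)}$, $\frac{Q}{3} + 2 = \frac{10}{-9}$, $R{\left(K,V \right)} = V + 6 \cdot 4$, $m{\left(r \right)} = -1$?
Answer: $1316$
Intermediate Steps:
$G{\left(W \right)} = \frac{1}{5 + W}$
$R{\left(K,V \right)} = 24 + V$ ($R{\left(K,V \right)} = V + 24 = 24 + V$)
$Q = - \frac{28}{3}$ ($Q = -6 + 3 \frac{10}{-9} = -6 + 3 \cdot 10 \left(- \frac{1}{9}\right) = -6 + 3 \left(- \frac{10}{9}\right) = -6 - \frac{10}{3} = - \frac{28}{3} \approx -9.3333$)
$u{\left(o \right)} = \frac{28}{3}$ ($u{\left(o \right)} = - \frac{28}{3 \left(-1\right)} = \left(- \frac{28}{3}\right) \left(-1\right) = \frac{28}{3}$)
$I = 141$ ($I = 166 - \left(24 + \frac{1}{5 - 4}\right) = 166 - \left(24 + 1^{-1}\right) = 166 - \left(24 + 1\right) = 166 - 25 = 141$)
$I u{\left(-4 \right)} = 141 \cdot \frac{28}{3} = 1316$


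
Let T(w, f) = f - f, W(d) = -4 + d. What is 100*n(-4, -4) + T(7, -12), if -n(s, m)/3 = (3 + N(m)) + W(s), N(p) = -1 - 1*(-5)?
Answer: 300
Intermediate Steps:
N(p) = 4 (N(p) = -1 + 5 = 4)
T(w, f) = 0
n(s, m) = -9 - 3*s (n(s, m) = -3*((3 + 4) + (-4 + s)) = -3*(7 + (-4 + s)) = -3*(3 + s) = -9 - 3*s)
100*n(-4, -4) + T(7, -12) = 100*(-9 - 3*(-4)) + 0 = 100*(-9 + 12) + 0 = 100*3 + 0 = 300 + 0 = 300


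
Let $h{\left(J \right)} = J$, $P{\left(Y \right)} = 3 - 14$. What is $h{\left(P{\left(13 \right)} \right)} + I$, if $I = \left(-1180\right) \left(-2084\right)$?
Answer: $2459109$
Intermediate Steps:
$I = 2459120$
$P{\left(Y \right)} = -11$ ($P{\left(Y \right)} = 3 - 14 = -11$)
$h{\left(P{\left(13 \right)} \right)} + I = -11 + 2459120 = 2459109$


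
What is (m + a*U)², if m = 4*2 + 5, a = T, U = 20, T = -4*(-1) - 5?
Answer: 49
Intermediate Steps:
T = -1 (T = 4 - 5 = -1)
a = -1
m = 13 (m = 8 + 5 = 13)
(m + a*U)² = (13 - 1*20)² = (13 - 20)² = (-7)² = 49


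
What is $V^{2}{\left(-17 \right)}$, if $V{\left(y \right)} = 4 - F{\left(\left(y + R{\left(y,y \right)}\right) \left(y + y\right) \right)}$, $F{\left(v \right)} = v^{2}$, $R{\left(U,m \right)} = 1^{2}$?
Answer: $87575748624$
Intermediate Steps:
$R{\left(U,m \right)} = 1$
$V{\left(y \right)} = 4 - 4 y^{2} \left(1 + y\right)^{2}$ ($V{\left(y \right)} = 4 - \left(\left(y + 1\right) \left(y + y\right)\right)^{2} = 4 - \left(\left(1 + y\right) 2 y\right)^{2} = 4 - \left(2 y \left(1 + y\right)\right)^{2} = 4 - 4 y^{2} \left(1 + y\right)^{2}$)
$V^{2}{\left(-17 \right)} = \left(4 - 4 \left(-17\right)^{2} \left(1 - 17\right)^{2}\right)^{2} = \left(4 - 1156 \left(-16\right)^{2}\right)^{2} = \left(4 - 1156 \cdot 256\right)^{2} = \left(4 - 295936\right)^{2} = \left(-295932\right)^{2} = 87575748624$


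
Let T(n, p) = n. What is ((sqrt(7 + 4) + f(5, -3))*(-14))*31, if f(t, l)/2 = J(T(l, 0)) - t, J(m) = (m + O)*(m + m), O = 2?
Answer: -868 - 434*sqrt(11) ≈ -2307.4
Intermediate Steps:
J(m) = 2*m*(2 + m) (J(m) = (m + 2)*(m + m) = (2 + m)*(2*m) = 2*m*(2 + m))
f(t, l) = -2*t + 4*l*(2 + l) (f(t, l) = 2*(2*l*(2 + l) - t) = 2*(-t + 2*l*(2 + l)) = -2*t + 4*l*(2 + l))
((sqrt(7 + 4) + f(5, -3))*(-14))*31 = ((sqrt(7 + 4) + (-2*5 + 4*(-3)*(2 - 3)))*(-14))*31 = ((sqrt(11) + (-10 + 4*(-3)*(-1)))*(-14))*31 = ((sqrt(11) + (-10 + 12))*(-14))*31 = ((sqrt(11) + 2)*(-14))*31 = ((2 + sqrt(11))*(-14))*31 = (-28 - 14*sqrt(11))*31 = -868 - 434*sqrt(11)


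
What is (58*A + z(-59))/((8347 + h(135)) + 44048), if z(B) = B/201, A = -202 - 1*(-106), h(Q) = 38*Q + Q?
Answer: -1119227/11589660 ≈ -0.096571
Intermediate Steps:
h(Q) = 39*Q
A = -96 (A = -202 + 106 = -96)
z(B) = B/201 (z(B) = B*(1/201) = B/201)
(58*A + z(-59))/((8347 + h(135)) + 44048) = (58*(-96) + (1/201)*(-59))/((8347 + 39*135) + 44048) = (-5568 - 59/201)/((8347 + 5265) + 44048) = -1119227/(201*(13612 + 44048)) = -1119227/201/57660 = -1119227/201*1/57660 = -1119227/11589660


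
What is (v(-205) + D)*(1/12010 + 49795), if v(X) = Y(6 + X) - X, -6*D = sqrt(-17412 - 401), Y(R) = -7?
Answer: 59205757149/6005 - 598037951*I*sqrt(17813)/72060 ≈ 9.8594e+6 - 1.1077e+6*I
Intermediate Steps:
D = -I*sqrt(17813)/6 (D = -sqrt(-17412 - 401)/6 = -I*sqrt(17813)/6 ≈ -22.244*I)
v(X) = -7 - X
(v(-205) + D)*(1/12010 + 49795) = ((-7 - 1*(-205)) - I*sqrt(17813)/6)*(1/12010 + 49795) = ((-7 + 205) - I*sqrt(17813)/6)*(1/12010 + 49795) = (198 - I*sqrt(17813)/6)*(598037951/12010) = 59205757149/6005 - 598037951*I*sqrt(17813)/72060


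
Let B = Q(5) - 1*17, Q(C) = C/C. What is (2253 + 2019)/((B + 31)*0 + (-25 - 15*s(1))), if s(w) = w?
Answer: -534/5 ≈ -106.80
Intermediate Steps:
Q(C) = 1
B = -16 (B = 1 - 1*17 = 1 - 17 = -16)
(2253 + 2019)/((B + 31)*0 + (-25 - 15*s(1))) = (2253 + 2019)/((-16 + 31)*0 + (-25 - 15*1)) = 4272/(15*0 + (-25 - 15)) = 4272/(0 - 40) = 4272/(-40) = 4272*(-1/40) = -534/5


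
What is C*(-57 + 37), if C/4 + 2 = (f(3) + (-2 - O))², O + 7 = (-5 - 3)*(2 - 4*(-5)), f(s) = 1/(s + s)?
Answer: -23629940/9 ≈ -2.6255e+6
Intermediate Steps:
f(s) = 1/(2*s)
O = -183 (O = -7 + (-5 - 3)*(2 - 4*(-5)) = -7 - 8*(2 + 20) = -7 - 8*22 = -7 - 176 = -183)
C = 1181497/9 (C = -8 + 4*((½)/3 + (-2 - 1*(-183)))² = -8 + 4*((½)*(⅓) + (-2 + 183))² = -8 + 4*(⅙ + 181)² = -8 + 4*(1087/6)² = -8 + 4*(1181569/36) = -8 + 1181569/9 = 1181497/9 ≈ 1.3128e+5)
C*(-57 + 37) = 1181497*(-57 + 37)/9 = (1181497/9)*(-20) = -23629940/9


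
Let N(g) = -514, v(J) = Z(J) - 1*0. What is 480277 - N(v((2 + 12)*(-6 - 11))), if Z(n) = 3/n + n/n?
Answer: 480791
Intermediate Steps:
Z(n) = 1 + 3/n (Z(n) = 3/n + 1 = 1 + 3/n)
v(J) = (3 + J)/J (v(J) = (3 + J)/J - 1*0 = (3 + J)/J + 0 = (3 + J)/J)
480277 - N(v((2 + 12)*(-6 - 11))) = 480277 - 1*(-514) = 480277 + 514 = 480791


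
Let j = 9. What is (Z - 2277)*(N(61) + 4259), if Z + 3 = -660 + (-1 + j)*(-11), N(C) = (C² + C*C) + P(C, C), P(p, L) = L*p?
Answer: -46697816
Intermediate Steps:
N(C) = 3*C² (N(C) = (C² + C*C) + C*C = (C² + C²) + C² = 2*C² + C² = 3*C²)
Z = -751 (Z = -3 + (-660 + (-1 + 9)*(-11)) = -3 + (-660 + 8*(-11)) = -3 + (-660 - 88) = -3 - 748 = -751)
(Z - 2277)*(N(61) + 4259) = (-751 - 2277)*(3*61² + 4259) = -3028*(3*3721 + 4259) = -3028*(11163 + 4259) = -3028*15422 = -46697816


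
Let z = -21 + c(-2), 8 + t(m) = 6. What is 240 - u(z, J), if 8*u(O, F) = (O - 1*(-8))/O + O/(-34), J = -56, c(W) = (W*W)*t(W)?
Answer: 1891565/7888 ≈ 239.80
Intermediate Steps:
t(m) = -2 (t(m) = -8 + 6 = -2)
c(W) = -2*W² (c(W) = (W*W)*(-2) = W²*(-2) = -2*W²)
z = -29 (z = -21 - 2*(-2)² = -21 - 2*4 = -21 - 8 = -29)
u(O, F) = -O/272 + (8 + O)/(8*O) (u(O, F) = ((O - 1*(-8))/O + O/(-34))/8 = ((O + 8)/O + O*(-1/34))/8 = ((8 + O)/O - O/34)/8 = (-O/34 + (8 + O)/O)/8 = -O/272 + (8 + O)/(8*O))
240 - u(z, J) = 240 - (272 - 1*(-29)*(-34 - 29))/(272*(-29)) = 240 - (-1)*(272 - 1*(-29)*(-63))/(272*29) = 240 - (-1)*(272 - 1827)/(272*29) = 240 - (-1)*(-1555)/(272*29) = 240 - 1*1555/7888 = 240 - 1555/7888 = 1891565/7888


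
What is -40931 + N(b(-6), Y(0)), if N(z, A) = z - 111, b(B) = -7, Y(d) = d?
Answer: -41049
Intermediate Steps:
N(z, A) = -111 + z
-40931 + N(b(-6), Y(0)) = -40931 + (-111 - 7) = -40931 - 118 = -41049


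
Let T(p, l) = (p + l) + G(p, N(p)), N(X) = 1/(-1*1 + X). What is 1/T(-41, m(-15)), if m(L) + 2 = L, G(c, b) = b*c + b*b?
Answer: -1764/100589 ≈ -0.017537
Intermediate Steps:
N(X) = 1/(-1 + X)
G(c, b) = b² + b*c (G(c, b) = b*c + b² = b² + b*c)
m(L) = -2 + L
T(p, l) = l + p + (p + 1/(-1 + p))/(-1 + p) (T(p, l) = (p + l) + (1/(-1 + p) + p)/(-1 + p) = (l + p) + (p + 1/(-1 + p))/(-1 + p) = l + p + (p + 1/(-1 + p))/(-1 + p))
1/T(-41, m(-15)) = 1/((1 - 41*(-1 - 41) + (-1 - 41)²*((-2 - 15) - 41))/(-1 - 41)²) = 1/((1 - 41*(-42) + (-42)²*(-17 - 41))/(-42)²) = 1/((1 + 1722 + 1764*(-58))/1764) = 1/((1 + 1722 - 102312)/1764) = 1/((1/1764)*(-100589)) = 1/(-100589/1764) = -1764/100589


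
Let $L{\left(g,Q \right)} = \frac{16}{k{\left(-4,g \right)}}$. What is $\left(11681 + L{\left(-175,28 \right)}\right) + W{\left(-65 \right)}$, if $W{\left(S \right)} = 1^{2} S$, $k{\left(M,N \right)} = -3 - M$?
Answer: $11632$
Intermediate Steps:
$W{\left(S \right)} = S$ ($W{\left(S \right)} = 1 S = S$)
$L{\left(g,Q \right)} = 16$ ($L{\left(g,Q \right)} = \frac{16}{-3 - -4} = \frac{16}{-3 + 4} = \frac{16}{1} = 16 \cdot 1 = 16$)
$\left(11681 + L{\left(-175,28 \right)}\right) + W{\left(-65 \right)} = \left(11681 + 16\right) - 65 = 11697 - 65 = 11632$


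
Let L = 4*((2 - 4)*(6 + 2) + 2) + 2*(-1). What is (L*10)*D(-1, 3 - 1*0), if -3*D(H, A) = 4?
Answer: 2320/3 ≈ 773.33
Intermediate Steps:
D(H, A) = -4/3 (D(H, A) = -⅓*4 = -4/3)
L = -58 (L = 4*(-2*8 + 2) - 2 = 4*(-16 + 2) - 2 = 4*(-14) - 2 = -56 - 2 = -58)
(L*10)*D(-1, 3 - 1*0) = -58*10*(-4/3) = -580*(-4/3) = 2320/3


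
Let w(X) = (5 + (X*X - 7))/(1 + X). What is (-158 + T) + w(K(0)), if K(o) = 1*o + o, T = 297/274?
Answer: -43543/274 ≈ -158.92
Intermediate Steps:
T = 297/274 (T = 297*(1/274) = 297/274 ≈ 1.0839)
K(o) = 2*o (K(o) = o + o = 2*o)
w(X) = (-2 + X²)/(1 + X) (w(X) = (5 + (X² - 7))/(1 + X) = (5 + (-7 + X²))/(1 + X) = (-2 + X²)/(1 + X))
(-158 + T) + w(K(0)) = (-158 + 297/274) + (-2 + (2*0)²)/(1 + 2*0) = -42995/274 + (-2 + 0²)/(1 + 0) = -42995/274 + (-2 + 0)/1 = -42995/274 + 1*(-2) = -42995/274 - 2 = -43543/274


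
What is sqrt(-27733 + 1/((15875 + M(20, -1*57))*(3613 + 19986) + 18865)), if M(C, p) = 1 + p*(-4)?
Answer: 2*I*sqrt(1001462519395936822983)/380057161 ≈ 166.53*I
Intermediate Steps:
M(C, p) = 1 - 4*p
sqrt(-27733 + 1/((15875 + M(20, -1*57))*(3613 + 19986) + 18865)) = sqrt(-27733 + 1/((15875 + (1 - (-4)*57))*(3613 + 19986) + 18865)) = sqrt(-27733 + 1/((15875 + (1 - 4*(-57)))*23599 + 18865)) = sqrt(-27733 + 1/((15875 + (1 + 228))*23599 + 18865)) = sqrt(-27733 + 1/((15875 + 229)*23599 + 18865)) = sqrt(-27733 + 1/(16104*23599 + 18865)) = sqrt(-27733 + 1/(380038296 + 18865)) = sqrt(-27733 + 1/380057161) = sqrt(-10540125246012/380057161) = 2*I*sqrt(1001462519395936822983)/380057161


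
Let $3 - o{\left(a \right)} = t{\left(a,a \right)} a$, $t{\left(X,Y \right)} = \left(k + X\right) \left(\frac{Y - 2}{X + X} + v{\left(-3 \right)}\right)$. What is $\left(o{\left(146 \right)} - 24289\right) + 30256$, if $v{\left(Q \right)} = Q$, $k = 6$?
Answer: $61602$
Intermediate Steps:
$t{\left(X,Y \right)} = \left(-3 + \frac{-2 + Y}{2 X}\right) \left(6 + X\right)$ ($t{\left(X,Y \right)} = \left(6 + X\right) \left(\frac{Y - 2}{X + X} - 3\right) = \left(6 + X\right) \left(\frac{-2 + Y}{2 X} - 3\right) = \left(6 + X\right) \left(-3 + \frac{-2 + Y}{2 X}\right) = \left(-3 + \frac{-2 + Y}{2 X}\right) \left(6 + X\right)$)
$o{\left(a \right)} = 9 - 3 a - \frac{a \left(-38 - 5 a\right)}{2}$ ($o{\left(a \right)} = 3 - \frac{-12 + 6 a + a \left(-38 + a - 6 a\right)}{2 a} a = 3 - \frac{-12 + 6 a + a \left(-38 - 5 a\right)}{2 a} a = 3 - \left(-6 + 3 a + \frac{a \left(-38 - 5 a\right)}{2}\right) = 9 - 3 a - \frac{a \left(-38 - 5 a\right)}{2}$)
$\left(o{\left(146 \right)} - 24289\right) + 30256 = \left(\left(9 + \frac{1}{2} \cdot 146 \left(32 + 5 \cdot 146\right)\right) - 24289\right) + 30256 = \left(\left(9 + \frac{1}{2} \cdot 146 \left(32 + 730\right)\right) - 24289\right) + 30256 = \left(\left(9 + \frac{1}{2} \cdot 146 \cdot 762\right) - 24289\right) + 30256 = \left(\left(9 + 55626\right) - 24289\right) + 30256 = \left(55635 - 24289\right) + 30256 = 31346 + 30256 = 61602$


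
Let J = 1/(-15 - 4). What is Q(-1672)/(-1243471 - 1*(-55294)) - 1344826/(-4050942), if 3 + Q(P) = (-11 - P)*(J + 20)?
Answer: 662143358777/2177416336713 ≈ 0.30410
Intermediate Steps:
J = -1/19 (J = 1/(-19) = -1/19 ≈ -0.052632)
Q(P) = -4226/19 - 379*P/19 (Q(P) = -3 + (-11 - P)*(-1/19 + 20) = -3 + (-11 - P)*(379/19) = -3 + (-4169/19 - 379*P/19) = -4226/19 - 379*P/19)
Q(-1672)/(-1243471 - 1*(-55294)) - 1344826/(-4050942) = (-4226/19 - 379/19*(-1672))/(-1243471 - 1*(-55294)) - 1344826/(-4050942) = (-4226/19 + 33352)/(-1243471 + 55294) - 1344826*(-1/4050942) = (629462/19)/(-1188177) + 96059/289353 = (629462/19)*(-1/1188177) + 96059/289353 = -629462/22575363 + 96059/289353 = 662143358777/2177416336713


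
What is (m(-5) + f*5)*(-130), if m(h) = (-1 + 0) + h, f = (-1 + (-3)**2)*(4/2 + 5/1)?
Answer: -35620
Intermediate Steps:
f = 56 (f = (-1 + 9)*(4*(1/2) + 5*1) = 8*(2 + 5) = 8*7 = 56)
m(h) = -1 + h
(m(-5) + f*5)*(-130) = ((-1 - 5) + 56*5)*(-130) = (-6 + 280)*(-130) = 274*(-130) = -35620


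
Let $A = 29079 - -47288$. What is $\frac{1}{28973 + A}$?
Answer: $\frac{1}{105340} \approx 9.4931 \cdot 10^{-6}$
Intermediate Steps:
$A = 76367$ ($A = 29079 + 47288 = 76367$)
$\frac{1}{28973 + A} = \frac{1}{28973 + 76367} = \frac{1}{105340}$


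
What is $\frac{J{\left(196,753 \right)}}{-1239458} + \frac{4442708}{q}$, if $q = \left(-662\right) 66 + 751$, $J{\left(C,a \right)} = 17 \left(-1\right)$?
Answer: $- \frac{5506549242267}{53223565978} \approx -103.46$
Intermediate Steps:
$J{\left(C,a \right)} = -17$
$q = -42941$ ($q = -43692 + 751 = -42941$)
$\frac{J{\left(196,753 \right)}}{-1239458} + \frac{4442708}{q} = - \frac{17}{-1239458} + \frac{4442708}{-42941} = \left(-17\right) \left(- \frac{1}{1239458}\right) + 4442708 \left(- \frac{1}{42941}\right) = \frac{17}{1239458} - \frac{4442708}{42941} = - \frac{5506549242267}{53223565978}$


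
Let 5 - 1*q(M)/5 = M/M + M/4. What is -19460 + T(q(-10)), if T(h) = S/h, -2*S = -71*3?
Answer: -1264687/65 ≈ -19457.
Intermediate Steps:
q(M) = 20 - 5*M/4 (q(M) = 25 - 5*(M/M + M/4) = 25 - 5*(1 + M*(1/4)) = 25 - 5*(1 + M/4) = 25 + (-5 - 5*M/4) = 20 - 5*M/4)
S = 213/2 (S = -(-71)*3/2 = -1/2*(-213) = 213/2 ≈ 106.50)
T(h) = 213/(2*h)
-19460 + T(q(-10)) = -19460 + 213/(2*(20 - 5/4*(-10))) = -19460 + 213/(2*(20 + 25/2)) = -19460 + 213/(2*(65/2)) = -19460 + (213/2)*(2/65) = -19460 + 213/65 = -1264687/65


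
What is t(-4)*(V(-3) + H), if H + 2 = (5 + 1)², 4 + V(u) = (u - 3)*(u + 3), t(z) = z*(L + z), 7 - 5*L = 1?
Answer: 336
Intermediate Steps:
L = 6/5 (L = 7/5 - ⅕*1 = 7/5 - ⅕ = 6/5 ≈ 1.2000)
t(z) = z*(6/5 + z)
V(u) = -4 + (-3 + u)*(3 + u) (V(u) = -4 + (u - 3)*(u + 3) = -4 + (-3 + u)*(3 + u))
H = 34 (H = -2 + (5 + 1)² = -2 + 6² = -2 + 36 = 34)
t(-4)*(V(-3) + H) = ((⅕)*(-4)*(6 + 5*(-4)))*((-13 + (-3)²) + 34) = ((⅕)*(-4)*(6 - 20))*((-13 + 9) + 34) = ((⅕)*(-4)*(-14))*(-4 + 34) = (56/5)*30 = 336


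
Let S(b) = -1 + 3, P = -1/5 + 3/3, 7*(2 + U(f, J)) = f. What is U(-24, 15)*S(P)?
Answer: -76/7 ≈ -10.857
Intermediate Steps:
U(f, J) = -2 + f/7
P = 4/5 (P = -1*1/5 + 3*(1/3) = -1/5 + 1 = 4/5 ≈ 0.80000)
S(b) = 2
U(-24, 15)*S(P) = (-2 + (1/7)*(-24))*2 = (-2 - 24/7)*2 = -38/7*2 = -76/7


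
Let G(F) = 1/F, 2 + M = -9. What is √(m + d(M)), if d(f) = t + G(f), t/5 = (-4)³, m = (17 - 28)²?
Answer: I*√24090/11 ≈ 14.11*I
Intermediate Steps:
M = -11 (M = -2 - 9 = -11)
m = 121 (m = (-11)² = 121)
t = -320 (t = 5*(-4)³ = 5*(-64) = -320)
d(f) = -320 + 1/f
√(m + d(M)) = √(121 + (-320 + 1/(-11))) = √(121 + (-320 - 1/11)) = √(121 - 3521/11) = √(-2190/11) = I*√24090/11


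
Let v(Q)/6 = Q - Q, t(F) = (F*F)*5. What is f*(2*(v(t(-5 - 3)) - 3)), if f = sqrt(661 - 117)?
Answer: -24*sqrt(34) ≈ -139.94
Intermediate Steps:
t(F) = 5*F**2 (t(F) = F**2*5 = 5*F**2)
f = 4*sqrt(34) (f = sqrt(544) = 4*sqrt(34) ≈ 23.324)
v(Q) = 0 (v(Q) = 6*(Q - Q) = 6*0 = 0)
f*(2*(v(t(-5 - 3)) - 3)) = (4*sqrt(34))*(2*(0 - 3)) = (4*sqrt(34))*(2*(-3)) = (4*sqrt(34))*(-6) = -24*sqrt(34)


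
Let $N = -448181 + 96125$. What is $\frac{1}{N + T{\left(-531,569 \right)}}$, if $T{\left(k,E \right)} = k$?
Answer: $- \frac{1}{352587} \approx -2.8362 \cdot 10^{-6}$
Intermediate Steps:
$N = -352056$
$\frac{1}{N + T{\left(-531,569 \right)}} = \frac{1}{-352056 - 531} = \frac{1}{-352587} = - \frac{1}{352587}$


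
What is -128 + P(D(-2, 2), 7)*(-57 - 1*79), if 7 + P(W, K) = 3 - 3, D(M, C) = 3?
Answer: 824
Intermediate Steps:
P(W, K) = -7 (P(W, K) = -7 + (3 - 3) = -7 + 0 = -7)
-128 + P(D(-2, 2), 7)*(-57 - 1*79) = -128 - 7*(-57 - 1*79) = -128 - 7*(-57 - 79) = -128 - 7*(-136) = -128 + 952 = 824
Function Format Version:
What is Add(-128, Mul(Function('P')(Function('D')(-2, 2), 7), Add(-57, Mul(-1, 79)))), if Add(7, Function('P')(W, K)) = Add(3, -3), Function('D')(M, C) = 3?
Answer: 824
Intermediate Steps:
Function('P')(W, K) = -7 (Function('P')(W, K) = Add(-7, Add(3, -3)) = Add(-7, 0) = -7)
Add(-128, Mul(Function('P')(Function('D')(-2, 2), 7), Add(-57, Mul(-1, 79)))) = Add(-128, Mul(-7, Add(-57, Mul(-1, 79)))) = Add(-128, Mul(-7, Add(-57, -79))) = Add(-128, Mul(-7, -136)) = Add(-128, 952) = 824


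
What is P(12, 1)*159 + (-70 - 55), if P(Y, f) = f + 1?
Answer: 193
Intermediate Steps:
P(Y, f) = 1 + f
P(12, 1)*159 + (-70 - 55) = (1 + 1)*159 + (-70 - 55) = 2*159 - 125 = 318 - 125 = 193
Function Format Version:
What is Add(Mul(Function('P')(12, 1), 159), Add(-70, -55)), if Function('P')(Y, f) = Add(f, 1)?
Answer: 193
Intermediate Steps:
Function('P')(Y, f) = Add(1, f)
Add(Mul(Function('P')(12, 1), 159), Add(-70, -55)) = Add(Mul(Add(1, 1), 159), Add(-70, -55)) = Add(Mul(2, 159), -125) = Add(318, -125) = 193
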